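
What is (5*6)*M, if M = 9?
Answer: 270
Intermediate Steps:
(5*6)*M = (5*6)*9 = 30*9 = 270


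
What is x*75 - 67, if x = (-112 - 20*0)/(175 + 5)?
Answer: -341/3 ≈ -113.67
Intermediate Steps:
x = -28/45 (x = (-112 + 0)/180 = -112*1/180 = -28/45 ≈ -0.62222)
x*75 - 67 = -28/45*75 - 67 = -140/3 - 67 = -341/3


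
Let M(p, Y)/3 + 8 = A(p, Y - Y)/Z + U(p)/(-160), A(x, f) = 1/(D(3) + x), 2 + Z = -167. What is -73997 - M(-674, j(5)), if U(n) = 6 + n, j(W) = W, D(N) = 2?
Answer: -14003980177/189280 ≈ -73986.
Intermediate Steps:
Z = -169 (Z = -2 - 167 = -169)
A(x, f) = 1/(2 + x)
M(p, Y) = -1929/80 - 3*p/160 - 3/(169*(2 + p)) (M(p, Y) = -24 + 3*(1/((2 + p)*(-169)) + (6 + p)/(-160)) = -24 + 3*(-1/169/(2 + p) + (6 + p)*(-1/160)) = -24 + 3*(-1/(169*(2 + p)) + (-3/80 - p/160)) = -24 + 3*(-3/80 - p/160 - 1/(169*(2 + p))) = -24 + (-9/80 - 3*p/160 - 3/(169*(2 + p))) = -1929/80 - 3*p/160 - 3/(169*(2 + p)))
-73997 - M(-674, j(5)) = -73997 - 3*(-160 + 169*(-1286 - 1*(-674))*(2 - 674))/(27040*(2 - 674)) = -73997 - 3*(-160 + 169*(-1286 + 674)*(-672))/(27040*(-672)) = -73997 - 3*(-1)*(-160 + 169*(-612)*(-672))/(27040*672) = -73997 - 3*(-1)*(-160 + 69503616)/(27040*672) = -73997 - 3*(-1)*69503456/(27040*672) = -73997 - 1*(-2171983/189280) = -73997 + 2171983/189280 = -14003980177/189280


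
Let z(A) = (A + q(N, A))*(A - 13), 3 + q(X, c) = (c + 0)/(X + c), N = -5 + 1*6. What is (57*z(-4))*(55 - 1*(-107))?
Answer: 889542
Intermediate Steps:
N = 1 (N = -5 + 6 = 1)
q(X, c) = -3 + c/(X + c) (q(X, c) = -3 + (c + 0)/(X + c) = -3 + c/(X + c))
z(A) = (-13 + A)*(A + (-3 - 2*A)/(1 + A)) (z(A) = (A + (-3*1 - 2*A)/(1 + A))*(A - 13) = (A + (-3 - 2*A)/(1 + A))*(-13 + A) = (-13 + A)*(A + (-3 - 2*A)/(1 + A)))
(57*z(-4))*(55 - 1*(-107)) = (57*((39 + (-4)**3 - 14*(-4)**2 + 10*(-4))/(1 - 4)))*(55 - 1*(-107)) = (57*((39 - 64 - 14*16 - 40)/(-3)))*(55 + 107) = (57*(-(39 - 64 - 224 - 40)/3))*162 = (57*(-1/3*(-289)))*162 = (57*(289/3))*162 = 5491*162 = 889542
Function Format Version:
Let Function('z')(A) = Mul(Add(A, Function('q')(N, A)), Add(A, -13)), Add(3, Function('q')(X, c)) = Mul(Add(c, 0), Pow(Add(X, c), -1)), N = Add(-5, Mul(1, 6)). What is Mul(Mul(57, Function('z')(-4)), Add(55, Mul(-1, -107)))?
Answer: 889542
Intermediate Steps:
N = 1 (N = Add(-5, 6) = 1)
Function('q')(X, c) = Add(-3, Mul(c, Pow(Add(X, c), -1))) (Function('q')(X, c) = Add(-3, Mul(Add(c, 0), Pow(Add(X, c), -1))) = Add(-3, Mul(c, Pow(Add(X, c), -1))))
Function('z')(A) = Mul(Add(-13, A), Add(A, Mul(Pow(Add(1, A), -1), Add(-3, Mul(-2, A))))) (Function('z')(A) = Mul(Add(A, Mul(Pow(Add(1, A), -1), Add(Mul(-3, 1), Mul(-2, A)))), Add(A, -13)) = Mul(Add(A, Mul(Pow(Add(1, A), -1), Add(-3, Mul(-2, A)))), Add(-13, A)) = Mul(Add(-13, A), Add(A, Mul(Pow(Add(1, A), -1), Add(-3, Mul(-2, A))))))
Mul(Mul(57, Function('z')(-4)), Add(55, Mul(-1, -107))) = Mul(Mul(57, Mul(Pow(Add(1, -4), -1), Add(39, Pow(-4, 3), Mul(-14, Pow(-4, 2)), Mul(10, -4)))), Add(55, Mul(-1, -107))) = Mul(Mul(57, Mul(Pow(-3, -1), Add(39, -64, Mul(-14, 16), -40))), Add(55, 107)) = Mul(Mul(57, Mul(Rational(-1, 3), Add(39, -64, -224, -40))), 162) = Mul(Mul(57, Mul(Rational(-1, 3), -289)), 162) = Mul(Mul(57, Rational(289, 3)), 162) = Mul(5491, 162) = 889542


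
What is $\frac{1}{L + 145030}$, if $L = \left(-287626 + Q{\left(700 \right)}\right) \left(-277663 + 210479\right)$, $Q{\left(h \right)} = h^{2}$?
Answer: $- \frac{1}{13596149786} \approx -7.355 \cdot 10^{-11}$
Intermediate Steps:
$L = -13596294816$ ($L = \left(-287626 + 700^{2}\right) \left(-277663 + 210479\right) = \left(-287626 + 490000\right) \left(-67184\right) = 202374 \left(-67184\right) = -13596294816$)
$\frac{1}{L + 145030} = \frac{1}{-13596294816 + 145030} = \frac{1}{-13596149786} = - \frac{1}{13596149786}$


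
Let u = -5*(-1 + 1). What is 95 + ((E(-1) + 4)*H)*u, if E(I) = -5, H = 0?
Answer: 95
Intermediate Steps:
u = 0 (u = -5*0 = 0)
95 + ((E(-1) + 4)*H)*u = 95 + ((-5 + 4)*0)*0 = 95 - 1*0*0 = 95 + 0*0 = 95 + 0 = 95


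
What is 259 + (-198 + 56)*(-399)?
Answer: 56917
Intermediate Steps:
259 + (-198 + 56)*(-399) = 259 - 142*(-399) = 259 + 56658 = 56917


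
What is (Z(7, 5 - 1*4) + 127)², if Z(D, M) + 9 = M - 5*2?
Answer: 11881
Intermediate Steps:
Z(D, M) = -19 + M (Z(D, M) = -9 + (M - 5*2) = -9 + (M - 10) = -9 + (-10 + M) = -19 + M)
(Z(7, 5 - 1*4) + 127)² = ((-19 + (5 - 1*4)) + 127)² = ((-19 + (5 - 4)) + 127)² = ((-19 + 1) + 127)² = (-18 + 127)² = 109² = 11881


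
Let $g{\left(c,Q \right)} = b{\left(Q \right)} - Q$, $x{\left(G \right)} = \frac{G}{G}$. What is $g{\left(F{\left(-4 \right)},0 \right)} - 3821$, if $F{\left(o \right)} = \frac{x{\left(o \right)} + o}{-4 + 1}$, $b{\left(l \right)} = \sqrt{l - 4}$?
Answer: $-3821 + 2 i \approx -3821.0 + 2.0 i$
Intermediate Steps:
$b{\left(l \right)} = \sqrt{-4 + l}$
$x{\left(G \right)} = 1$
$F{\left(o \right)} = - \frac{1}{3} - \frac{o}{3}$ ($F{\left(o \right)} = \frac{1 + o}{-4 + 1} = \frac{1 + o}{-3} = \left(1 + o\right) \left(- \frac{1}{3}\right) = - \frac{1}{3} - \frac{o}{3}$)
$g{\left(c,Q \right)} = \sqrt{-4 + Q} - Q$
$g{\left(F{\left(-4 \right)},0 \right)} - 3821 = \left(\sqrt{-4 + 0} - 0\right) - 3821 = \left(\sqrt{-4} + 0\right) - 3821 = \left(2 i + 0\right) - 3821 = 2 i - 3821 = -3821 + 2 i$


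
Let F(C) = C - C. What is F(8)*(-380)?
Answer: 0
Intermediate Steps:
F(C) = 0
F(8)*(-380) = 0*(-380) = 0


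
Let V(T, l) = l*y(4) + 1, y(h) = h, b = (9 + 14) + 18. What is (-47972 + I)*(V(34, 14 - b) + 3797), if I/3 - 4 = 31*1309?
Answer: 272237130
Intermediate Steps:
b = 41 (b = 23 + 18 = 41)
I = 121749 (I = 12 + 3*(31*1309) = 12 + 3*40579 = 12 + 121737 = 121749)
V(T, l) = 1 + 4*l (V(T, l) = l*4 + 1 = 4*l + 1 = 1 + 4*l)
(-47972 + I)*(V(34, 14 - b) + 3797) = (-47972 + 121749)*((1 + 4*(14 - 1*41)) + 3797) = 73777*((1 + 4*(14 - 41)) + 3797) = 73777*((1 + 4*(-27)) + 3797) = 73777*((1 - 108) + 3797) = 73777*(-107 + 3797) = 73777*3690 = 272237130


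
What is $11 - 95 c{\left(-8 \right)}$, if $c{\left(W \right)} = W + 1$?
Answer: $676$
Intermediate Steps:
$c{\left(W \right)} = 1 + W$
$11 - 95 c{\left(-8 \right)} = 11 - 95 \left(1 - 8\right) = 11 - -665 = 11 + 665 = 676$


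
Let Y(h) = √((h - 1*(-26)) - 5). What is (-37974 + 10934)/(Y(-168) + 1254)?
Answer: -11302720/524221 + 189280*I*√3/1572663 ≈ -21.561 + 0.20846*I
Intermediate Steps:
Y(h) = √(21 + h) (Y(h) = √((h + 26) - 5) = √((26 + h) - 5) = √(21 + h))
(-37974 + 10934)/(Y(-168) + 1254) = (-37974 + 10934)/(√(21 - 168) + 1254) = -27040/(√(-147) + 1254) = -27040/(7*I*√3 + 1254) = -27040/(1254 + 7*I*√3)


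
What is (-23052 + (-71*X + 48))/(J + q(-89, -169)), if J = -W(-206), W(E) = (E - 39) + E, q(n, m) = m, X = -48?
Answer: -3266/47 ≈ -69.489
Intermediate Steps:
W(E) = -39 + 2*E (W(E) = (-39 + E) + E = -39 + 2*E)
J = 451 (J = -(-39 + 2*(-206)) = -(-39 - 412) = -1*(-451) = 451)
(-23052 + (-71*X + 48))/(J + q(-89, -169)) = (-23052 + (-71*(-48) + 48))/(451 - 169) = (-23052 + (3408 + 48))/282 = (-23052 + 3456)*(1/282) = -19596*1/282 = -3266/47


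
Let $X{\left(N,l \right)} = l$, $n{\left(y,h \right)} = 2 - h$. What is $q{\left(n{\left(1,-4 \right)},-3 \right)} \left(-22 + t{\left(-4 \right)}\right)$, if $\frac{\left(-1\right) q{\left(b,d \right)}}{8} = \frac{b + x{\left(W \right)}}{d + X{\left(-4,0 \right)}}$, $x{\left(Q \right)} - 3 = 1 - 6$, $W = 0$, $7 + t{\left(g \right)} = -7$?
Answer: $-384$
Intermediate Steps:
$t{\left(g \right)} = -14$ ($t{\left(g \right)} = -7 - 7 = -14$)
$x{\left(Q \right)} = -2$ ($x{\left(Q \right)} = 3 + \left(1 - 6\right) = 3 - 5 = -2$)
$q{\left(b,d \right)} = - \frac{8 \left(-2 + b\right)}{d}$ ($q{\left(b,d \right)} = - 8 \frac{b - 2}{d + 0} = - 8 \frac{-2 + b}{d} = - \frac{8 \left(-2 + b\right)}{d}$)
$q{\left(n{\left(1,-4 \right)},-3 \right)} \left(-22 + t{\left(-4 \right)}\right) = \frac{8 \left(2 - \left(2 - -4\right)\right)}{-3} \left(-22 - 14\right) = 8 \left(- \frac{1}{3}\right) \left(2 - \left(2 + 4\right)\right) \left(-36\right) = 8 \left(- \frac{1}{3}\right) \left(2 - 6\right) \left(-36\right) = 8 \left(- \frac{1}{3}\right) \left(-4\right) \left(-36\right) = \frac{32}{3} \left(-36\right) = -384$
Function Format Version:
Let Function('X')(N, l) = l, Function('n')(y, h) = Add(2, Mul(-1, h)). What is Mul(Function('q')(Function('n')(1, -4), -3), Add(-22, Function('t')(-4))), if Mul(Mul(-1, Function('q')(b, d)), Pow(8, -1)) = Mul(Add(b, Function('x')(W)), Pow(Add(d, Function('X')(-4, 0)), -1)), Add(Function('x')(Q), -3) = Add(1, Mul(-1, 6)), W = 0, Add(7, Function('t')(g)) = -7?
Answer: -384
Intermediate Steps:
Function('t')(g) = -14 (Function('t')(g) = Add(-7, -7) = -14)
Function('x')(Q) = -2 (Function('x')(Q) = Add(3, Add(1, Mul(-1, 6))) = Add(3, Add(1, -6)) = Add(3, -5) = -2)
Function('q')(b, d) = Mul(-8, Pow(d, -1), Add(-2, b)) (Function('q')(b, d) = Mul(-8, Mul(Add(b, -2), Pow(Add(d, 0), -1))) = Mul(-8, Mul(Add(-2, b), Pow(d, -1))) = Mul(-8, Mul(Pow(d, -1), Add(-2, b))) = Mul(-8, Pow(d, -1), Add(-2, b)))
Mul(Function('q')(Function('n')(1, -4), -3), Add(-22, Function('t')(-4))) = Mul(Mul(8, Pow(-3, -1), Add(2, Mul(-1, Add(2, Mul(-1, -4))))), Add(-22, -14)) = Mul(Mul(8, Rational(-1, 3), Add(2, Mul(-1, Add(2, 4)))), -36) = Mul(Mul(8, Rational(-1, 3), Add(2, Mul(-1, 6))), -36) = Mul(Mul(8, Rational(-1, 3), Add(2, -6)), -36) = Mul(Mul(8, Rational(-1, 3), -4), -36) = Mul(Rational(32, 3), -36) = -384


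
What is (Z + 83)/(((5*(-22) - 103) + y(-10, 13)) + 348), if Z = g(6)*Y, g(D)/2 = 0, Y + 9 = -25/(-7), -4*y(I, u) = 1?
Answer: 332/539 ≈ 0.61596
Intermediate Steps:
y(I, u) = -¼ (y(I, u) = -¼*1 = -¼)
Y = -38/7 (Y = -9 - 25/(-7) = -9 - 25*(-⅐) = -9 + 25/7 = -38/7 ≈ -5.4286)
g(D) = 0 (g(D) = 2*0 = 0)
Z = 0 (Z = 0*(-38/7) = 0)
(Z + 83)/(((5*(-22) - 103) + y(-10, 13)) + 348) = (0 + 83)/(((5*(-22) - 103) - ¼) + 348) = 83/(((-110 - 103) - ¼) + 348) = 83/((-213 - ¼) + 348) = 83/(-853/4 + 348) = 83/(539/4) = 83*(4/539) = 332/539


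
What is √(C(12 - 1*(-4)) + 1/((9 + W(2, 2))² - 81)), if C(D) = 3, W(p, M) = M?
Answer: 11*√10/20 ≈ 1.7393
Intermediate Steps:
√(C(12 - 1*(-4)) + 1/((9 + W(2, 2))² - 81)) = √(3 + 1/((9 + 2)² - 81)) = √(3 + 1/(11² - 81)) = √(3 + 1/(121 - 81)) = √(3 + 1/40) = √(121/40) = 11*√10/20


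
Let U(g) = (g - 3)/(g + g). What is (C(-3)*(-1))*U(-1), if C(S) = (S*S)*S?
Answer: 54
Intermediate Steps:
U(g) = (-3 + g)/(2*g) (U(g) = (-3 + g)/((2*g)) = (-3 + g)*(1/(2*g)) = (-3 + g)/(2*g))
C(S) = S³ (C(S) = S²*S = S³)
(C(-3)*(-1))*U(-1) = ((-3)³*(-1))*((½)*(-3 - 1)/(-1)) = (-27*(-1))*((½)*(-1)*(-4)) = 27*2 = 54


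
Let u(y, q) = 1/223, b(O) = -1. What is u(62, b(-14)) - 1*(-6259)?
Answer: 1395758/223 ≈ 6259.0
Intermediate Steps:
u(y, q) = 1/223
u(62, b(-14)) - 1*(-6259) = 1/223 - 1*(-6259) = 1/223 + 6259 = 1395758/223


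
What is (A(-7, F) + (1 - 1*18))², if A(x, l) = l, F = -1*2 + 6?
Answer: 169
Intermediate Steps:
F = 4 (F = -2 + 6 = 4)
(A(-7, F) + (1 - 1*18))² = (4 + (1 - 1*18))² = (4 + (1 - 18))² = (4 - 17)² = (-13)² = 169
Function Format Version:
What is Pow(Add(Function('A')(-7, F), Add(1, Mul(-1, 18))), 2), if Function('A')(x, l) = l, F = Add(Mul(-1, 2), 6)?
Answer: 169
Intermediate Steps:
F = 4 (F = Add(-2, 6) = 4)
Pow(Add(Function('A')(-7, F), Add(1, Mul(-1, 18))), 2) = Pow(Add(4, Add(1, Mul(-1, 18))), 2) = Pow(Add(4, Add(1, -18)), 2) = Pow(Add(4, -17), 2) = Pow(-13, 2) = 169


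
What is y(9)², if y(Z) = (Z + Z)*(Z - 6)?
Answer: 2916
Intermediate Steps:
y(Z) = 2*Z*(-6 + Z) (y(Z) = (2*Z)*(-6 + Z) = 2*Z*(-6 + Z))
y(9)² = (2*9*(-6 + 9))² = (2*9*3)² = 54² = 2916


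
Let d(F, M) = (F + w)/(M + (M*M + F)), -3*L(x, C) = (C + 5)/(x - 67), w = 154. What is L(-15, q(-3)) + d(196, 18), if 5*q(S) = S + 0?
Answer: 110584/165435 ≈ 0.66844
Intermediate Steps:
q(S) = S/5 (q(S) = (S + 0)/5 = S/5)
L(x, C) = -(5 + C)/(3*(-67 + x)) (L(x, C) = -(C + 5)/(3*(x - 67)) = -(5 + C)/(3*(-67 + x)))
d(F, M) = (154 + F)/(F + M + M²) (d(F, M) = (F + 154)/(M + (M*M + F)) = (154 + F)/(M + (M² + F)) = (154 + F)/(M + (F + M²)) = (154 + F)/(F + M + M²))
L(-15, q(-3)) + d(196, 18) = (-5 - (-3)/5)/(3*(-67 - 15)) + (154 + 196)/(196 + 18 + 18²) = (⅓)*(-5 - 1*(-⅗))/(-82) + 350/(196 + 18 + 324) = (⅓)*(-1/82)*(-5 + ⅗) + 350/538 = (⅓)*(-1/82)*(-22/5) + (1/538)*350 = 11/615 + 175/269 = 110584/165435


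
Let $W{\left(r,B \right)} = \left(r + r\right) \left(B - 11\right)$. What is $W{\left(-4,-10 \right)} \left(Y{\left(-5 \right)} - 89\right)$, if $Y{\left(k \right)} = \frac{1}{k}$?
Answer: $- \frac{74928}{5} \approx -14986.0$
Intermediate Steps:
$W{\left(r,B \right)} = 2 r \left(-11 + B\right)$
$W{\left(-4,-10 \right)} \left(Y{\left(-5 \right)} - 89\right) = 2 \left(-4\right) \left(-11 - 10\right) \left(\frac{1}{-5} - 89\right) = 2 \left(-4\right) \left(-21\right) \left(- \frac{1}{5} - 89\right) = 168 \left(- \frac{446}{5}\right) = - \frac{74928}{5}$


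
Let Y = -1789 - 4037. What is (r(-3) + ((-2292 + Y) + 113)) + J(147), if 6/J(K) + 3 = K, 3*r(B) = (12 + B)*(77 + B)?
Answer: -186791/24 ≈ -7783.0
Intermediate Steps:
Y = -5826
r(B) = (12 + B)*(77 + B)/3 (r(B) = ((12 + B)*(77 + B))/3 = (12 + B)*(77 + B)/3)
J(K) = 6/(-3 + K)
(r(-3) + ((-2292 + Y) + 113)) + J(147) = ((308 + (⅓)*(-3)² + (89/3)*(-3)) + ((-2292 - 5826) + 113)) + 6/(-3 + 147) = ((308 + (⅓)*9 - 89) + (-8118 + 113)) + 6/144 = ((308 + 3 - 89) - 8005) + 6*(1/144) = (222 - 8005) + 1/24 = -7783 + 1/24 = -186791/24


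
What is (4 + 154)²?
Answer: 24964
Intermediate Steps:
(4 + 154)² = 158² = 24964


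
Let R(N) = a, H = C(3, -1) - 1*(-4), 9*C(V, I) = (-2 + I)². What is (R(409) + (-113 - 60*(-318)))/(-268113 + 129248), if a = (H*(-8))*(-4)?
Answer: -19127/138865 ≈ -0.13774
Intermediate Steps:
C(V, I) = (-2 + I)²/9
H = 5 (H = (-2 - 1)²/9 - 1*(-4) = (⅑)*(-3)² + 4 = (⅑)*9 + 4 = 1 + 4 = 5)
a = 160 (a = (5*(-8))*(-4) = -40*(-4) = 160)
R(N) = 160
(R(409) + (-113 - 60*(-318)))/(-268113 + 129248) = (160 + (-113 - 60*(-318)))/(-268113 + 129248) = (160 + (-113 + 19080))/(-138865) = (160 + 18967)*(-1/138865) = 19127*(-1/138865) = -19127/138865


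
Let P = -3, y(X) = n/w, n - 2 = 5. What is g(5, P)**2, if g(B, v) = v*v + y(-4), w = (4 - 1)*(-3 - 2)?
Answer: 16384/225 ≈ 72.818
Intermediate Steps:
w = -15 (w = 3*(-5) = -15)
n = 7 (n = 2 + 5 = 7)
y(X) = -7/15 (y(X) = 7/(-15) = 7*(-1/15) = -7/15)
g(B, v) = -7/15 + v**2 (g(B, v) = v*v - 7/15 = v**2 - 7/15 = -7/15 + v**2)
g(5, P)**2 = (-7/15 + (-3)**2)**2 = (-7/15 + 9)**2 = (128/15)**2 = 16384/225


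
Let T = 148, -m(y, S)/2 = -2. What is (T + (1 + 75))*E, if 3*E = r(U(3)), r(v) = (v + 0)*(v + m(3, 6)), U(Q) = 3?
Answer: 1568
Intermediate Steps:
m(y, S) = 4 (m(y, S) = -2*(-2) = 4)
r(v) = v*(4 + v) (r(v) = (v + 0)*(v + 4) = v*(4 + v))
E = 7 (E = (3*(4 + 3))/3 = (3*7)/3 = (⅓)*21 = 7)
(T + (1 + 75))*E = (148 + (1 + 75))*7 = (148 + 76)*7 = 224*7 = 1568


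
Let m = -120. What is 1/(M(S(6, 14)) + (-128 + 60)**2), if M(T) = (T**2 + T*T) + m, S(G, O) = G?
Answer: 1/4576 ≈ 0.00021853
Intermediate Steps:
M(T) = -120 + 2*T**2 (M(T) = (T**2 + T*T) - 120 = (T**2 + T**2) - 120 = 2*T**2 - 120 = -120 + 2*T**2)
1/(M(S(6, 14)) + (-128 + 60)**2) = 1/((-120 + 2*6**2) + (-128 + 60)**2) = 1/((-120 + 2*36) + (-68)**2) = 1/((-120 + 72) + 4624) = 1/(-48 + 4624) = 1/4576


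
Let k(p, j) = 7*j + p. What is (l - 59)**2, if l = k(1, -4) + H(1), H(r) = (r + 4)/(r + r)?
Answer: 27889/4 ≈ 6972.3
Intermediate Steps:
k(p, j) = p + 7*j
H(r) = (4 + r)/(2*r) (H(r) = (4 + r)/((2*r)) = (4 + r)*(1/(2*r)) = (4 + r)/(2*r))
l = -49/2 (l = (1 + 7*(-4)) + (1/2)*(4 + 1)/1 = (1 - 28) + (1/2)*1*5 = -27 + 5/2 = -49/2 ≈ -24.500)
(l - 59)**2 = (-49/2 - 59)**2 = (-167/2)**2 = 27889/4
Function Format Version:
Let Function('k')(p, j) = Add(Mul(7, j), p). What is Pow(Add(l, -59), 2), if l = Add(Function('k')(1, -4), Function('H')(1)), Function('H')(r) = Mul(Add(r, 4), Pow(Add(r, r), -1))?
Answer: Rational(27889, 4) ≈ 6972.3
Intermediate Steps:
Function('k')(p, j) = Add(p, Mul(7, j))
Function('H')(r) = Mul(Rational(1, 2), Pow(r, -1), Add(4, r)) (Function('H')(r) = Mul(Add(4, r), Pow(Mul(2, r), -1)) = Mul(Add(4, r), Mul(Rational(1, 2), Pow(r, -1))) = Mul(Rational(1, 2), Pow(r, -1), Add(4, r)))
l = Rational(-49, 2) (l = Add(Add(1, Mul(7, -4)), Mul(Rational(1, 2), Pow(1, -1), Add(4, 1))) = Add(Add(1, -28), Mul(Rational(1, 2), 1, 5)) = Add(-27, Rational(5, 2)) = Rational(-49, 2) ≈ -24.500)
Pow(Add(l, -59), 2) = Pow(Add(Rational(-49, 2), -59), 2) = Pow(Rational(-167, 2), 2) = Rational(27889, 4)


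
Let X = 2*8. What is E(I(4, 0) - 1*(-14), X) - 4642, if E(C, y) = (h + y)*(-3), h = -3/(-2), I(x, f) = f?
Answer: -9389/2 ≈ -4694.5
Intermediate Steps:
h = 3/2 (h = -3*(-½) = 3/2 ≈ 1.5000)
X = 16
E(C, y) = -9/2 - 3*y (E(C, y) = (3/2 + y)*(-3) = -9/2 - 3*y)
E(I(4, 0) - 1*(-14), X) - 4642 = (-9/2 - 3*16) - 4642 = (-9/2 - 48) - 4642 = -105/2 - 4642 = -9389/2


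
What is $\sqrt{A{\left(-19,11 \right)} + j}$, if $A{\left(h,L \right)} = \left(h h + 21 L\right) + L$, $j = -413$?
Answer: $\sqrt{190} \approx 13.784$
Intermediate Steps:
$A{\left(h,L \right)} = h^{2} + 22 L$ ($A{\left(h,L \right)} = \left(h^{2} + 21 L\right) + L = h^{2} + 22 L$)
$\sqrt{A{\left(-19,11 \right)} + j} = \sqrt{\left(\left(-19\right)^{2} + 22 \cdot 11\right) - 413} = \sqrt{\left(361 + 242\right) - 413} = \sqrt{603 - 413} = \sqrt{190}$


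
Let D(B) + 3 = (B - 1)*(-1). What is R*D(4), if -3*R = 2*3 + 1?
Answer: 14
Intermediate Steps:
R = -7/3 (R = -(2*3 + 1)/3 = -(6 + 1)/3 = -⅓*7 = -7/3 ≈ -2.3333)
D(B) = -2 - B (D(B) = -3 + (B - 1)*(-1) = -3 + (-1 + B)*(-1) = -3 + (1 - B) = -2 - B)
R*D(4) = -7*(-2 - 1*4)/3 = -7*(-2 - 4)/3 = -7/3*(-6) = 14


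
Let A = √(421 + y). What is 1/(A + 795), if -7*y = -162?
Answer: 5565/4421066 - √21763/4421066 ≈ 0.0012254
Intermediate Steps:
y = 162/7 (y = -⅐*(-162) = 162/7 ≈ 23.143)
A = √21763/7 (A = √(421 + 162/7) = √(3109/7) = √21763/7 ≈ 21.075)
1/(A + 795) = 1/(√21763/7 + 795) = 1/(795 + √21763/7)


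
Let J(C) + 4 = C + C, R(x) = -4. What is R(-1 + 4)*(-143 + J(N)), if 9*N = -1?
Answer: 5300/9 ≈ 588.89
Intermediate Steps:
N = -⅑ (N = (⅑)*(-1) = -⅑ ≈ -0.11111)
J(C) = -4 + 2*C (J(C) = -4 + (C + C) = -4 + 2*C)
R(-1 + 4)*(-143 + J(N)) = -4*(-143 + (-4 + 2*(-⅑))) = -4*(-143 + (-4 - 2/9)) = -4*(-143 - 38/9) = -4*(-1325/9) = 5300/9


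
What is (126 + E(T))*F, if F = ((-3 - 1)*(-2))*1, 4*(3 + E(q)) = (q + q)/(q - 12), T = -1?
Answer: 12796/13 ≈ 984.31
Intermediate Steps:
E(q) = -3 + q/(2*(-12 + q)) (E(q) = -3 + ((q + q)/(q - 12))/4 = -3 + ((2*q)/(-12 + q))/4 = -3 + (2*q/(-12 + q))/4 = -3 + q/(2*(-12 + q)))
F = 8 (F = -4*(-2)*1 = 8*1 = 8)
(126 + E(T))*F = (126 + (72 - 5*(-1))/(2*(-12 - 1)))*8 = (126 + (½)*(72 + 5)/(-13))*8 = (126 + (½)*(-1/13)*77)*8 = (126 - 77/26)*8 = (3199/26)*8 = 12796/13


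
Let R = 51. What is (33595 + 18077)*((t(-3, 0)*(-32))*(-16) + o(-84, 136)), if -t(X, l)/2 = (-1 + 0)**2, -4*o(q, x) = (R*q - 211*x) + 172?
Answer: 370901616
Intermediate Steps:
o(q, x) = -43 - 51*q/4 + 211*x/4 (o(q, x) = -((51*q - 211*x) + 172)/4 = -((-211*x + 51*q) + 172)/4 = -(172 - 211*x + 51*q)/4 = -43 - 51*q/4 + 211*x/4)
t(X, l) = -2 (t(X, l) = -2*(-1 + 0)**2 = -2*(-1)**2 = -2*1 = -2)
(33595 + 18077)*((t(-3, 0)*(-32))*(-16) + o(-84, 136)) = (33595 + 18077)*(-2*(-32)*(-16) + (-43 - 51/4*(-84) + (211/4)*136)) = 51672*(64*(-16) + (-43 + 1071 + 7174)) = 51672*(-1024 + 8202) = 51672*7178 = 370901616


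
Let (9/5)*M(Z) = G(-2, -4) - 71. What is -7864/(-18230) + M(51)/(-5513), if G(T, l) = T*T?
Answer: 198147569/452258955 ≈ 0.43813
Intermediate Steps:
G(T, l) = T²
M(Z) = -335/9 (M(Z) = 5*((-2)² - 71)/9 = 5*(4 - 71)/9 = (5/9)*(-67) = -335/9)
-7864/(-18230) + M(51)/(-5513) = -7864/(-18230) - 335/9/(-5513) = -7864*(-1/18230) - 335/9*(-1/5513) = 3932/9115 + 335/49617 = 198147569/452258955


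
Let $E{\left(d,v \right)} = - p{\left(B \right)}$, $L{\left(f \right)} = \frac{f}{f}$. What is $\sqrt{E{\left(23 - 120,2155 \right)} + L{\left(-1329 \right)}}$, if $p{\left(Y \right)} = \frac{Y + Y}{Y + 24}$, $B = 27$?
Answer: $\frac{i \sqrt{17}}{17} \approx 0.24254 i$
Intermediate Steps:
$L{\left(f \right)} = 1$
$p{\left(Y \right)} = \frac{2 Y}{24 + Y}$
$E{\left(d,v \right)} = - \frac{18}{17}$ ($E{\left(d,v \right)} = - \frac{2 \cdot 27}{24 + 27} = - \frac{2 \cdot 27}{51} = \left(-1\right) \frac{18}{17} = - \frac{18}{17}$)
$\sqrt{E{\left(23 - 120,2155 \right)} + L{\left(-1329 \right)}} = \sqrt{- \frac{18}{17} + 1} = \sqrt{- \frac{1}{17}} = \frac{i \sqrt{17}}{17}$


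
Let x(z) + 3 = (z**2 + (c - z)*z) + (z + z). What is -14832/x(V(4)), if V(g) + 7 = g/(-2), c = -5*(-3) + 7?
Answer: 4944/73 ≈ 67.726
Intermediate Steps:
c = 22 (c = 15 + 7 = 22)
V(g) = -7 - g/2 (V(g) = -7 + g/(-2) = -7 + g*(-1/2) = -7 - g/2)
x(z) = -3 + z**2 + 2*z + z*(22 - z) (x(z) = -3 + ((z**2 + (22 - z)*z) + (z + z)) = -3 + ((z**2 + z*(22 - z)) + 2*z) = -3 + (z**2 + 2*z + z*(22 - z)) = -3 + z**2 + 2*z + z*(22 - z))
-14832/x(V(4)) = -14832/(-3 + 24*(-7 - 1/2*4)) = -14832/(-3 + 24*(-7 - 2)) = -14832/(-3 + 24*(-9)) = -14832/(-3 - 216) = -14832/(-219) = -14832*(-1/219) = 4944/73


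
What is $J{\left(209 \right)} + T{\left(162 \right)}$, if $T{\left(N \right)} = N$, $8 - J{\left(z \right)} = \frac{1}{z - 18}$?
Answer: $\frac{32469}{191} \approx 169.99$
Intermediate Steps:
$J{\left(z \right)} = 8 - \frac{1}{-18 + z}$ ($J{\left(z \right)} = 8 - \frac{1}{z - 18} = 8 - \frac{1}{-18 + z}$)
$J{\left(209 \right)} + T{\left(162 \right)} = \frac{-145 + 8 \cdot 209}{-18 + 209} + 162 = \frac{-145 + 1672}{191} + 162 = \frac{1}{191} \cdot 1527 + 162 = \frac{1527}{191} + 162 = \frac{32469}{191}$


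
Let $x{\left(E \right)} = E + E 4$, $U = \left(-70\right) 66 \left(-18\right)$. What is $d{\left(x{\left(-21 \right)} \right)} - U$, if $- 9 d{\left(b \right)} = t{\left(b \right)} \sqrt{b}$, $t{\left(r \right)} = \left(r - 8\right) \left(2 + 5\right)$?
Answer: $-83160 + \frac{791 i \sqrt{105}}{9} \approx -83160.0 + 900.59 i$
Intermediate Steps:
$t{\left(r \right)} = -56 + 7 r$ ($t{\left(r \right)} = \left(-8 + r\right) 7 = -56 + 7 r$)
$U = 83160$ ($U = \left(-4620\right) \left(-18\right) = 83160$)
$x{\left(E \right)} = 5 E$ ($x{\left(E \right)} = E + 4 E = 5 E$)
$d{\left(b \right)} = - \frac{\sqrt{b} \left(-56 + 7 b\right)}{9}$ ($d{\left(b \right)} = - \frac{\left(-56 + 7 b\right) \sqrt{b}}{9} = - \frac{\sqrt{b} \left(-56 + 7 b\right)}{9}$)
$d{\left(x{\left(-21 \right)} \right)} - U = \frac{7 \sqrt{5 \left(-21\right)} \left(8 - 5 \left(-21\right)\right)}{9} - 83160 = \frac{7 \sqrt{-105} \left(8 - -105\right)}{9} - 83160 = \frac{7 i \sqrt{105} \left(8 + 105\right)}{9} - 83160 = \frac{7}{9} i \sqrt{105} \cdot 113 - 83160 = \frac{791 i \sqrt{105}}{9} - 83160 = -83160 + \frac{791 i \sqrt{105}}{9}$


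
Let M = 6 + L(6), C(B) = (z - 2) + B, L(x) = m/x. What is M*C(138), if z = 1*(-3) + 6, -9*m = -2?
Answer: 22657/27 ≈ 839.15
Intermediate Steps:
m = 2/9 (m = -⅑*(-2) = 2/9 ≈ 0.22222)
z = 3 (z = -3 + 6 = 3)
L(x) = 2/(9*x)
C(B) = 1 + B (C(B) = (3 - 2) + B = 1 + B)
M = 163/27 (M = 6 + (2/9)/6 = 6 + (2/9)*(⅙) = 6 + 1/27 = 163/27 ≈ 6.0370)
M*C(138) = 163*(1 + 138)/27 = (163/27)*139 = 22657/27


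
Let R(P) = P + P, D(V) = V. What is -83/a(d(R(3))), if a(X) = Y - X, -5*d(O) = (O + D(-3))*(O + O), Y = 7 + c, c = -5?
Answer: -415/46 ≈ -9.0217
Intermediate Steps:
Y = 2 (Y = 7 - 5 = 2)
R(P) = 2*P
d(O) = -2*O*(-3 + O)/5 (d(O) = -(O - 3)*(O + O)/5 = -(-3 + O)*2*O/5 = -2*O*(-3 + O)/5)
a(X) = 2 - X
-83/a(d(R(3))) = -83/(2 - 2*2*3*(3 - 2*3)/5) = -83/(2 - 2*6*(3 - 1*6)/5) = -83/(2 - 2*6*(3 - 6)/5) = -83/(2 - 2*6*(-3)/5) = -83/(2 - 1*(-36/5)) = -83/(2 + 36/5) = -83/46/5 = -83*5/46 = -415/46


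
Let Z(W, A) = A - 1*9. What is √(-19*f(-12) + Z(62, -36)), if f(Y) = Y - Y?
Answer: 3*I*√5 ≈ 6.7082*I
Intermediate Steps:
Z(W, A) = -9 + A (Z(W, A) = A - 9 = -9 + A)
f(Y) = 0
√(-19*f(-12) + Z(62, -36)) = √(-19*0 + (-9 - 36)) = √(0 - 45) = √(-45) = 3*I*√5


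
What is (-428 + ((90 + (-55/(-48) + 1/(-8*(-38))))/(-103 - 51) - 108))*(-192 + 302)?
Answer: -47102035/798 ≈ -59025.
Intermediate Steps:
(-428 + ((90 + (-55/(-48) + 1/(-8*(-38))))/(-103 - 51) - 108))*(-192 + 302) = (-428 + ((90 + (-55*(-1/48) - 1/8*(-1/38)))/(-154) - 108))*110 = (-428 + ((90 + (55/48 + 1/304))*(-1/154) - 108))*110 = (-428 + ((90 + 131/114)*(-1/154) - 108))*110 = (-428 + ((10391/114)*(-1/154) - 108))*110 = (-428 + (-10391/17556 - 108))*110 = (-428 - 1906439/17556)*110 = -9420407/17556*110 = -47102035/798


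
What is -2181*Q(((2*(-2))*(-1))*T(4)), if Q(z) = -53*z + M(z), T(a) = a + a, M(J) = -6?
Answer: 3712062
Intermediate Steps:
T(a) = 2*a
Q(z) = -6 - 53*z (Q(z) = -53*z - 6 = -6 - 53*z)
-2181*Q(((2*(-2))*(-1))*T(4)) = -2181*(-6 - 53*(2*(-2))*(-1)*2*4) = -2181*(-6 - 53*(-4*(-1))*8) = -2181*(-6 - 212*8) = -2181*(-6 - 53*32) = -2181*(-6 - 1696) = -2181*(-1702) = 3712062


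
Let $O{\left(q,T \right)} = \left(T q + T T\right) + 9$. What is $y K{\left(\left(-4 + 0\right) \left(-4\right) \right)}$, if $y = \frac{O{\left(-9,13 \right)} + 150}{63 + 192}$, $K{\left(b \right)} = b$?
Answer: $\frac{3376}{255} \approx 13.239$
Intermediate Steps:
$O{\left(q,T \right)} = 9 + T^{2} + T q$ ($O{\left(q,T \right)} = \left(T q + T^{2}\right) + 9 = \left(T^{2} + T q\right) + 9 = 9 + T^{2} + T q$)
$y = \frac{211}{255}$ ($y = \frac{\left(9 + 13^{2} + 13 \left(-9\right)\right) + 150}{63 + 192} = \frac{\left(9 + 169 - 117\right) + 150}{255} = \left(61 + 150\right) \frac{1}{255} = 211 \cdot \frac{1}{255} = \frac{211}{255} \approx 0.82745$)
$y K{\left(\left(-4 + 0\right) \left(-4\right) \right)} = \frac{211 \left(-4 + 0\right) \left(-4\right)}{255} = \frac{211 \left(\left(-4\right) \left(-4\right)\right)}{255} = \frac{211}{255} \cdot 16 = \frac{3376}{255}$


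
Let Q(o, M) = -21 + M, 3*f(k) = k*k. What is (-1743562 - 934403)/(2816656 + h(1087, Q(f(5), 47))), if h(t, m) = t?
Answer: -2677965/2817743 ≈ -0.95039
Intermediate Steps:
f(k) = k²/3 (f(k) = (k*k)/3 = k²/3)
(-1743562 - 934403)/(2816656 + h(1087, Q(f(5), 47))) = (-1743562 - 934403)/(2816656 + 1087) = -2677965/2817743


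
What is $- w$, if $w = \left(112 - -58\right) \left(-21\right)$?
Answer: $3570$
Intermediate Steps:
$w = -3570$ ($w = \left(112 + 58\right) \left(-21\right) = 170 \left(-21\right) = -3570$)
$- w = \left(-1\right) \left(-3570\right) = 3570$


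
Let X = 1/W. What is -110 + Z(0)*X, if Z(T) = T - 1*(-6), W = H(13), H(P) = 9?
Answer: -328/3 ≈ -109.33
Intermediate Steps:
W = 9
Z(T) = 6 + T (Z(T) = T + 6 = 6 + T)
X = ⅑ (X = 1/9 = ⅑ ≈ 0.11111)
-110 + Z(0)*X = -110 + (6 + 0)*(⅑) = -110 + 6*(⅑) = -110 + ⅔ = -328/3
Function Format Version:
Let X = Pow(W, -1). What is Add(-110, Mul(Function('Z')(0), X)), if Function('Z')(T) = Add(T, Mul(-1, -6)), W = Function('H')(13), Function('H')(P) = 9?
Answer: Rational(-328, 3) ≈ -109.33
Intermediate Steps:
W = 9
Function('Z')(T) = Add(6, T) (Function('Z')(T) = Add(T, 6) = Add(6, T))
X = Rational(1, 9) (X = Pow(9, -1) = Rational(1, 9) ≈ 0.11111)
Add(-110, Mul(Function('Z')(0), X)) = Add(-110, Mul(Add(6, 0), Rational(1, 9))) = Add(-110, Mul(6, Rational(1, 9))) = Add(-110, Rational(2, 3)) = Rational(-328, 3)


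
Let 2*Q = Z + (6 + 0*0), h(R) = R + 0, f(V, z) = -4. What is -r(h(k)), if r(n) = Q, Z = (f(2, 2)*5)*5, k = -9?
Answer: 47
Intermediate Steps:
h(R) = R
Z = -100 (Z = -4*5*5 = -20*5 = -100)
Q = -47 (Q = (-100 + (6 + 0*0))/2 = (-100 + (6 + 0))/2 = (-100 + 6)/2 = (½)*(-94) = -47)
r(n) = -47
-r(h(k)) = -1*(-47) = 47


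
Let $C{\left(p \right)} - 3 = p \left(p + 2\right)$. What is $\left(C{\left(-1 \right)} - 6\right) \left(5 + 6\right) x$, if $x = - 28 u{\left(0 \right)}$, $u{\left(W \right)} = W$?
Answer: $0$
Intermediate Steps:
$C{\left(p \right)} = 3 + p \left(2 + p\right)$ ($C{\left(p \right)} = 3 + p \left(p + 2\right) = 3 + p \left(2 + p\right)$)
$x = 0$ ($x = \left(-28\right) 0 = 0$)
$\left(C{\left(-1 \right)} - 6\right) \left(5 + 6\right) x = \left(\left(3 + \left(-1\right)^{2} + 2 \left(-1\right)\right) - 6\right) \left(5 + 6\right) 0 = \left(\left(3 + 1 - 2\right) - 6\right) 11 \cdot 0 = \left(2 - 6\right) 11 \cdot 0 = \left(-4\right) 11 \cdot 0 = \left(-44\right) 0 = 0$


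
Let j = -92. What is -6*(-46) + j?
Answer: 184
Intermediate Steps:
-6*(-46) + j = -6*(-46) - 92 = 276 - 92 = 184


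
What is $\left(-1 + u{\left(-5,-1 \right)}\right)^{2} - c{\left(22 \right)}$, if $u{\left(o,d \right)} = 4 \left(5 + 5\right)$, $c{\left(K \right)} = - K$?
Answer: $1543$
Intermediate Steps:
$u{\left(o,d \right)} = 40$ ($u{\left(o,d \right)} = 4 \cdot 10 = 40$)
$\left(-1 + u{\left(-5,-1 \right)}\right)^{2} - c{\left(22 \right)} = \left(-1 + 40\right)^{2} - \left(-1\right) 22 = 39^{2} - -22 = 1521 + 22 = 1543$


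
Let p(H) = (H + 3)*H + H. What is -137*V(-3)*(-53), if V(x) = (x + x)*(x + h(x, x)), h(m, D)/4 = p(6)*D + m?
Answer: 32021010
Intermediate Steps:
p(H) = H + H*(3 + H) (p(H) = (3 + H)*H + H = H*(3 + H) + H = H + H*(3 + H))
h(m, D) = 4*m + 240*D (h(m, D) = 4*((6*(4 + 6))*D + m) = 4*((6*10)*D + m) = 4*(60*D + m) = 4*(m + 60*D) = 4*m + 240*D)
V(x) = 490*x² (V(x) = (x + x)*(x + (4*x + 240*x)) = (2*x)*(x + 244*x) = (2*x)*(245*x) = 490*x²)
-137*V(-3)*(-53) = -67130*(-3)²*(-53) = -67130*9*(-53) = -137*4410*(-53) = -604170*(-53) = 32021010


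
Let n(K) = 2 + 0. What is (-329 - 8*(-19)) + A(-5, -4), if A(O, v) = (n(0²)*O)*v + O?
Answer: -142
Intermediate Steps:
n(K) = 2
A(O, v) = O + 2*O*v (A(O, v) = (2*O)*v + O = 2*O*v + O = O + 2*O*v)
(-329 - 8*(-19)) + A(-5, -4) = (-329 - 8*(-19)) - 5*(1 + 2*(-4)) = (-329 + 152) - 5*(1 - 8) = -177 - 5*(-7) = -177 + 35 = -142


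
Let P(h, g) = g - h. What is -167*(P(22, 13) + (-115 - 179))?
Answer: 50601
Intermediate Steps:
-167*(P(22, 13) + (-115 - 179)) = -167*((13 - 1*22) + (-115 - 179)) = -167*((13 - 22) - 294) = -167*(-9 - 294) = -167*(-303) = 50601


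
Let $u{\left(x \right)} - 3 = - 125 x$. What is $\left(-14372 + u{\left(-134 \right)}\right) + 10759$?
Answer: $13140$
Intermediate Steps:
$u{\left(x \right)} = 3 - 125 x$
$\left(-14372 + u{\left(-134 \right)}\right) + 10759 = \left(-14372 + \left(3 - -16750\right)\right) + 10759 = \left(-14372 + \left(3 + 16750\right)\right) + 10759 = \left(-14372 + 16753\right) + 10759 = 2381 + 10759 = 13140$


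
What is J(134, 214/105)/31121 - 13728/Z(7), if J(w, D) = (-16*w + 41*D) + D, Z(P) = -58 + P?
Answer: 711873516/2645285 ≈ 269.11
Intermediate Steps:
J(w, D) = -16*w + 42*D
J(134, 214/105)/31121 - 13728/Z(7) = (-16*134 + 42*(214/105))/31121 - 13728/(-58 + 7) = (-2144 + 42*(214*(1/105)))*(1/31121) - 13728/(-51) = (-2144 + 42*(214/105))*(1/31121) - 13728*(-1/51) = (-2144 + 428/5)*(1/31121) + 4576/17 = -10292/5*1/31121 + 4576/17 = -10292/155605 + 4576/17 = 711873516/2645285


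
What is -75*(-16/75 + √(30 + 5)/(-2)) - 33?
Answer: -17 + 75*√35/2 ≈ 204.85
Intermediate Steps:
-75*(-16/75 + √(30 + 5)/(-2)) - 33 = -75*(-16*1/75 + √35*(-½)) - 33 = -75*(-16/75 - √35/2) - 33 = (16 + 75*√35/2) - 33 = -17 + 75*√35/2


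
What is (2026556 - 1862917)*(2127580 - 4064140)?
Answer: -316896741840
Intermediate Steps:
(2026556 - 1862917)*(2127580 - 4064140) = 163639*(-1936560) = -316896741840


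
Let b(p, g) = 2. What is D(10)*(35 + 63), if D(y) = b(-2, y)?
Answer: 196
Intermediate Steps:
D(y) = 2
D(10)*(35 + 63) = 2*(35 + 63) = 2*98 = 196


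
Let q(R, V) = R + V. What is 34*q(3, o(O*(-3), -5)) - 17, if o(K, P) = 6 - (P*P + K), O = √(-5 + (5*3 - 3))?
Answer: -561 + 102*√7 ≈ -291.13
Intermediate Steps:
O = √7 (O = √(-5 + (15 - 3)) = √(-5 + 12) = √7 ≈ 2.6458)
o(K, P) = 6 - K - P² (o(K, P) = 6 - (P² + K) = 6 - (K + P²) = 6 + (-K - P²) = 6 - K - P²)
34*q(3, o(O*(-3), -5)) - 17 = 34*(3 + (6 - √7*(-3) - 1*(-5)²)) - 17 = 34*(3 + (6 - (-3)*√7 - 1*25)) - 17 = 34*(3 + (6 + 3*√7 - 25)) - 17 = 34*(3 + (-19 + 3*√7)) - 17 = 34*(-16 + 3*√7) - 17 = (-544 + 102*√7) - 17 = -561 + 102*√7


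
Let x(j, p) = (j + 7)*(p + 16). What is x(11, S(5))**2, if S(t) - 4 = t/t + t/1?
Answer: 219024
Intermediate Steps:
S(t) = 5 + t (S(t) = 4 + (t/t + t/1) = 4 + (1 + t*1) = 4 + (1 + t) = 5 + t)
x(j, p) = (7 + j)*(16 + p)
x(11, S(5))**2 = (112 + 7*(5 + 5) + 16*11 + 11*(5 + 5))**2 = (112 + 7*10 + 176 + 11*10)**2 = (112 + 70 + 176 + 110)**2 = 468**2 = 219024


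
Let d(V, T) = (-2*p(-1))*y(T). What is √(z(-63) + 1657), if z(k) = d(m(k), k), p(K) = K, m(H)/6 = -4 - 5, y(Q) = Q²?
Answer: √9595 ≈ 97.954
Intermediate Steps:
m(H) = -54 (m(H) = 6*(-4 - 5) = 6*(-9) = -54)
d(V, T) = 2*T² (d(V, T) = (-2*(-1))*T² = 2*T²)
z(k) = 2*k²
√(z(-63) + 1657) = √(2*(-63)² + 1657) = √(2*3969 + 1657) = √(7938 + 1657) = √9595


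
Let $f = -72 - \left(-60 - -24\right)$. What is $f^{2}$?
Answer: $1296$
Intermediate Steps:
$f = -36$ ($f = -72 - \left(-60 + 24\right) = -72 - -36 = -72 + 36 = -36$)
$f^{2} = \left(-36\right)^{2} = 1296$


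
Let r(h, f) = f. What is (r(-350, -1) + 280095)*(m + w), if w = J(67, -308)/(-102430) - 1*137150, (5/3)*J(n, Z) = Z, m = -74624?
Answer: -15189505067139272/256075 ≈ -5.9317e+10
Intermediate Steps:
J(n, Z) = 3*Z/5
w = -35120685788/256075 (w = ((3/5)*(-308))/(-102430) - 1*137150 = -924/5*(-1/102430) - 137150 = 462/256075 - 137150 = -35120685788/256075 ≈ -1.3715e+5)
(r(-350, -1) + 280095)*(m + w) = (-1 + 280095)*(-74624 - 35120685788/256075) = 280094*(-54230026588/256075) = -15189505067139272/256075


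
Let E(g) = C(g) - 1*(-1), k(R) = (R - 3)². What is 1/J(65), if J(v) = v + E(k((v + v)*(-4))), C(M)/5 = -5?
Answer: 1/41 ≈ 0.024390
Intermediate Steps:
C(M) = -25 (C(M) = 5*(-5) = -25)
k(R) = (-3 + R)²
E(g) = -24 (E(g) = -25 - 1*(-1) = -25 + 1 = -24)
J(v) = -24 + v (J(v) = v - 24 = -24 + v)
1/J(65) = 1/(-24 + 65) = 1/41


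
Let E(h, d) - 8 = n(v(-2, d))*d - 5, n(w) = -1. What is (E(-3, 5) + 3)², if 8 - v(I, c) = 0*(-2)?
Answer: 1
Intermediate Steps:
v(I, c) = 8 (v(I, c) = 8 - 0*(-2) = 8 - 1*0 = 8 + 0 = 8)
E(h, d) = 3 - d (E(h, d) = 8 + (-d - 5) = 8 + (-5 - d) = 3 - d)
(E(-3, 5) + 3)² = ((3 - 1*5) + 3)² = ((3 - 5) + 3)² = (-2 + 3)² = 1² = 1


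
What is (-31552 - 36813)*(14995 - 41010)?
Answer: 1778515475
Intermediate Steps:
(-31552 - 36813)*(14995 - 41010) = -68365*(-26015) = 1778515475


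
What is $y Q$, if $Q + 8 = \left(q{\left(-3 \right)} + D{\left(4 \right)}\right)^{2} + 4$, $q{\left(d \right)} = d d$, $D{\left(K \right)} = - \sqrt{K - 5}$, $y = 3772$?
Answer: $286672 - 67896 i \approx 2.8667 \cdot 10^{5} - 67896.0 i$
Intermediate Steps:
$D{\left(K \right)} = - \sqrt{-5 + K}$
$q{\left(d \right)} = d^{2}$
$Q = -4 + \left(9 - i\right)^{2}$ ($Q = -8 + \left(\left(\left(-3\right)^{2} - \sqrt{-5 + 4}\right)^{2} + 4\right) = -8 + \left(\left(9 - \sqrt{-1}\right)^{2} + 4\right) = -8 + \left(\left(9 - i\right)^{2} + 4\right) = -8 + \left(4 + \left(9 - i\right)^{2}\right) = -4 + \left(9 - i\right)^{2} \approx 76.0 - 18.0 i$)
$y Q = 3772 \left(76 - 18 i\right) = 286672 - 67896 i$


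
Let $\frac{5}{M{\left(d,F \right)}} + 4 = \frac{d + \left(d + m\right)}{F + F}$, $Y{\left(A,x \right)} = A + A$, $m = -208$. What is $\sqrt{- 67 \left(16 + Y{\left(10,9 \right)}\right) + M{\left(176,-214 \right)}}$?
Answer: $\frac{i \sqrt{32471387}}{116} \approx 49.124 i$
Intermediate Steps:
$Y{\left(A,x \right)} = 2 A$
$M{\left(d,F \right)} = \frac{5}{-4 + \frac{-208 + 2 d}{2 F}}$ ($M{\left(d,F \right)} = \frac{5}{-4 + \frac{d + \left(d - 208\right)}{F + F}} = \frac{5}{-4 + \frac{d + \left(-208 + d\right)}{2 F}} = \frac{5}{-4 + \left(-208 + 2 d\right) \frac{1}{2 F}} = \frac{5}{-4 + \frac{-208 + 2 d}{2 F}}$)
$\sqrt{- 67 \left(16 + Y{\left(10,9 \right)}\right) + M{\left(176,-214 \right)}} = \sqrt{- 67 \left(16 + 2 \cdot 10\right) + 5 \left(-214\right) \frac{1}{-104 + 176 - -856}} = \sqrt{- 67 \left(16 + 20\right) + 5 \left(-214\right) \frac{1}{-104 + 176 + 856}} = \sqrt{\left(-67\right) 36 + 5 \left(-214\right) \frac{1}{928}} = \sqrt{-2412 + 5 \left(-214\right) \frac{1}{928}} = \sqrt{-2412 - \frac{535}{464}} = \sqrt{- \frac{1119703}{464}} = \frac{i \sqrt{32471387}}{116}$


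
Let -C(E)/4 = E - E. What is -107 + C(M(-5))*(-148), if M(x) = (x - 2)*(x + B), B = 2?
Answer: -107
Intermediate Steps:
M(x) = (-2 + x)*(2 + x) (M(x) = (x - 2)*(x + 2) = (-2 + x)*(2 + x))
C(E) = 0 (C(E) = -4*(E - E) = -4*0 = 0)
-107 + C(M(-5))*(-148) = -107 + 0*(-148) = -107 + 0 = -107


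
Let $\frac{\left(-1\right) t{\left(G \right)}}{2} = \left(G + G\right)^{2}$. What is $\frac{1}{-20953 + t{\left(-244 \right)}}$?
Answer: $- \frac{1}{497241} \approx -2.0111 \cdot 10^{-6}$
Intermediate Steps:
$t{\left(G \right)} = - 8 G^{2}$ ($t{\left(G \right)} = - 2 \left(G + G\right)^{2} = - 2 \left(2 G\right)^{2} = - 2 \cdot 4 G^{2} = - 8 G^{2}$)
$\frac{1}{-20953 + t{\left(-244 \right)}} = \frac{1}{-20953 - 8 \left(-244\right)^{2}} = \frac{1}{-20953 - 476288} = \frac{1}{-497241} = - \frac{1}{497241}$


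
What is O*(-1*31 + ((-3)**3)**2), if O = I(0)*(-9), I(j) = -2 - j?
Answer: 12564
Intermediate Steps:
O = 18 (O = (-2 - 1*0)*(-9) = (-2 + 0)*(-9) = -2*(-9) = 18)
O*(-1*31 + ((-3)**3)**2) = 18*(-1*31 + ((-3)**3)**2) = 18*(-31 + (-27)**2) = 18*(-31 + 729) = 18*698 = 12564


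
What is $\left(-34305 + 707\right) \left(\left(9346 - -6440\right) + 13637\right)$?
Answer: $-988553954$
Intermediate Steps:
$\left(-34305 + 707\right) \left(\left(9346 - -6440\right) + 13637\right) = - 33598 \left(\left(9346 + 6440\right) + 13637\right) = - 33598 \left(15786 + 13637\right) = \left(-33598\right) 29423 = -988553954$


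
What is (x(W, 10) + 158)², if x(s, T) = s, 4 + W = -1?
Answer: 23409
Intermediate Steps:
W = -5 (W = -4 - 1 = -5)
(x(W, 10) + 158)² = (-5 + 158)² = 153² = 23409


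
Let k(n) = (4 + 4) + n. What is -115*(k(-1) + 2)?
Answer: -1035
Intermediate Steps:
k(n) = 8 + n
-115*(k(-1) + 2) = -115*((8 - 1) + 2) = -115*(7 + 2) = -115*9 = -1035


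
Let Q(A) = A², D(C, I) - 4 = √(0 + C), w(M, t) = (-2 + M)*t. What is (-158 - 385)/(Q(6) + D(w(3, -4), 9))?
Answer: -5430/401 + 543*I/802 ≈ -13.541 + 0.67706*I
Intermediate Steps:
w(M, t) = t*(-2 + M)
D(C, I) = 4 + √C (D(C, I) = 4 + √(0 + C) = 4 + √C)
(-158 - 385)/(Q(6) + D(w(3, -4), 9)) = (-158 - 385)/(6² + (4 + √(-4*(-2 + 3)))) = -543/(36 + (4 + √(-4*1))) = -543/(36 + (4 + √(-4))) = -543/(36 + (4 + 2*I)) = -543*(40 - 2*I)/1604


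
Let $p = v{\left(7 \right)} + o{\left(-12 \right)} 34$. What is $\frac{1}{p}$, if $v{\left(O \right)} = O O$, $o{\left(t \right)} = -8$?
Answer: $- \frac{1}{223} \approx -0.0044843$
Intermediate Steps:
$v{\left(O \right)} = O^{2}$
$p = -223$ ($p = 7^{2} - 272 = 49 - 272 = -223$)
$\frac{1}{p} = \frac{1}{-223} = - \frac{1}{223}$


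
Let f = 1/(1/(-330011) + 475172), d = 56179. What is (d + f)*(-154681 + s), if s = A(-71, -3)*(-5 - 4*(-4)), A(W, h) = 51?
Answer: -1357726399102868540000/156811986891 ≈ -8.6583e+9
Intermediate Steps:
s = 561 (s = 51*(-5 - 4*(-4)) = 51*(-5 + 16) = 51*11 = 561)
f = 330011/156811986891 (f = 1/(-1/330011 + 475172) = 1/(156811986891/330011) = 330011/156811986891 ≈ 2.1045e-6)
(d + f)*(-154681 + s) = (56179 + 330011/156811986891)*(-154681 + 561) = (8809540611879500/156811986891)*(-154120) = -1357726399102868540000/156811986891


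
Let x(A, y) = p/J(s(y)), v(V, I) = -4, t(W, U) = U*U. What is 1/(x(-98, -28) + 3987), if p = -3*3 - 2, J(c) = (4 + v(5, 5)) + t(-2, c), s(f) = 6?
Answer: 36/143521 ≈ 0.00025083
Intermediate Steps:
t(W, U) = U**2
J(c) = c**2 (J(c) = (4 - 4) + c**2 = 0 + c**2 = c**2)
p = -11 (p = -9 - 2 = -11)
x(A, y) = -11/36 (x(A, y) = -11/(6**2) = -11/36)
1/(x(-98, -28) + 3987) = 1/(-11/36 + 3987) = 1/(143521/36) = 36/143521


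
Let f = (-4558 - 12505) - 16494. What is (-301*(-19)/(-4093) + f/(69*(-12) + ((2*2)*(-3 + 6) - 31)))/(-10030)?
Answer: -66252404/17385856565 ≈ -0.0038107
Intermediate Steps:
f = -33557 (f = -17063 - 16494 = -33557)
(-301*(-19)/(-4093) + f/(69*(-12) + ((2*2)*(-3 + 6) - 31)))/(-10030) = (-301*(-19)/(-4093) - 33557/(69*(-12) + ((2*2)*(-3 + 6) - 31)))/(-10030) = (5719*(-1/4093) - 33557/(-828 + (4*3 - 31)))*(-1/10030) = (-5719/4093 - 33557/(-828 + (12 - 31)))*(-1/10030) = (-5719/4093 - 33557/(-828 - 19))*(-1/10030) = (-5719/4093 - 33557/(-847))*(-1/10030) = (-5719/4093 - 33557*(-1/847))*(-1/10030) = (-5719/4093 + 33557/847)*(-1/10030) = (132504808/3466771)*(-1/10030) = -66252404/17385856565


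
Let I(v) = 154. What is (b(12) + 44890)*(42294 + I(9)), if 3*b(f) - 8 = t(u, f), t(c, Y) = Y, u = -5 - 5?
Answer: 5717321120/3 ≈ 1.9058e+9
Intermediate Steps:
u = -10
b(f) = 8/3 + f/3
(b(12) + 44890)*(42294 + I(9)) = ((8/3 + (⅓)*12) + 44890)*(42294 + 154) = ((8/3 + 4) + 44890)*42448 = (20/3 + 44890)*42448 = (134690/3)*42448 = 5717321120/3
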